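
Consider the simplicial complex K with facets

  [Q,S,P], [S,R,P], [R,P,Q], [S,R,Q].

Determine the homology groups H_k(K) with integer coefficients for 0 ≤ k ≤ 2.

K has 4 vertices, 6 edges, 4 triangles.
rank ∂_0 = 0, rank ∂_1 = 3 ⇒ b_0 = 4 − 0 − 3 = 1; all invariant factors of ∂_1 are 1 so no torsion. So H_0 ≅ Z.
rank ∂_1 = 3, rank ∂_2 = 3 ⇒ b_1 = 6 − 3 − 3 = 0; all invariant factors of ∂_2 are 1 so no torsion. So H_1 ≅ 0.
rank ∂_2 = 3, rank ∂_3 = 0 ⇒ b_2 = 4 − 3 − 0 = 1. So H_2 ≅ Z.

H_0 = Z,  H_1 = 0,  H_2 = Z.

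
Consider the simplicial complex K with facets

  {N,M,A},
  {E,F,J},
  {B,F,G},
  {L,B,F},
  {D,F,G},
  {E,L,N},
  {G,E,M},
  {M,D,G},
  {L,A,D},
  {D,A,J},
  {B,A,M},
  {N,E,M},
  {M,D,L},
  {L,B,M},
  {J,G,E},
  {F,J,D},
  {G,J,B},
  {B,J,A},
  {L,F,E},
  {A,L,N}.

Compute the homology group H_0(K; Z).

Order the vertices as A < B < D < E < F < G < J < L < M < N. Listing each simplex with vertices in this order, K has dimension 2 with simplices:

  0-simplices (10): A, B, D, E, F, G, J, L, M, N
  1-simplices (30): AB, AD, AJ, AL, AM, AN, BF, BG, BJ, BL, BM, DF, DG, DJ, DL, DM, EF, EG, EJ, EL, EM, EN, FG, FJ, FL, GJ, GM, LM, LN, MN
  2-simplices (20): ABJ, ABM, ADJ, ADL, ALN, AMN, BFG, BFL, BGJ, BLM, DFG, DFJ, DGM, DLM, EFJ, EFL, EGJ, EGM, ELN, EMN

giving chain groups C_0 ≅ Z^10, C_1 ≅ Z^30, C_2 ≅ Z^20.

∂_1: C_1 → C_0 sends each edge [p,q] (with p < q) to q − p. For instance
  ∂BF = F − B.
The resulting 10×30 matrix has rank 9, and its Smith normal form has invariant factors (1,1,1,1,1,1,1,1,1).

The boundary map ∂_2: C_2 → C_1 acts by ∂[p,q,r] = [q,r] − [p,r] + [p,q]. For instance
  ∂DFJ = FJ − DJ + DF,
  ∂EFL = FL − EL + EF.
The 30×20 boundary matrix has rank 20 and Smith normal form diag(1,1,1,1,1,1,1,1,1,1,1,1,1,1,1,1,1,1,1,2).

Now H_k = ker ∂_k / im ∂_{k+1}, so:

  H_0: rank C_0 − rank ∂_1 = 10 − 9 = 1, and the invariant factors of ∂_1 are all 1, so H_0 ≅ Z.

H_0 = Z.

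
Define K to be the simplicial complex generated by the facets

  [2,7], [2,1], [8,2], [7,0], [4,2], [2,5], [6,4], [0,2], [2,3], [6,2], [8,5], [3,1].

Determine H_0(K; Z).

H_0 = Z.

We work with the vertex ordering 0 < 1 < 2 < 3 < 4 < 5 < 6 < 7 < 8. The simplices of K, each written with vertices in increasing order, are:

  0-simplices (9): [0], [1], [2], [3], [4], [5], [6], [7], [8]
  1-simplices (12): [0,2], [0,7], [1,2], [1,3], [2,3], [2,4], [2,5], [2,6], [2,7], [2,8], [4,6], [5,8]

so the chain groups are C_0 ≅ Z^9, C_1 ≅ Z^12.

∂_1: C_1 → C_0 sends each edge [p,q] (with p < q) to q − p. For instance
  ∂[2,6] = [6] − [2].
The 9×12 boundary matrix has rank 8 and Smith normal form diag(1,1,1,1,1,1,1,1).

Reading off H_k = ker ∂_k / im ∂_{k+1}:

  H_0: rank C_0 − rank ∂_1 = 9 − 8 = 1, and the invariant factors of ∂_1 are all 1, so H_0 ≅ Z.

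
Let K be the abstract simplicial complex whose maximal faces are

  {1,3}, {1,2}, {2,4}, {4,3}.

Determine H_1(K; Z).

We work with the vertex ordering 1 < 2 < 3 < 4. The simplices of K, each written with vertices in increasing order, are:

  0-simplices (4): [1], [2], [3], [4]
  1-simplices (4): [1,2], [1,3], [2,4], [3,4]

giving chain groups C_0 ≅ Z^4, C_1 ≅ Z^4.

The boundary map ∂_1: C_1 → C_0 is given by ∂[p,q] = [q] − [p]. For instance
  ∂[2,4] = [4] − [2].
As a 4×4 matrix over Z this has rank 3, with invariant factors (1,1,1).

Reading off H_k = ker ∂_k / im ∂_{k+1}:

  H_1: rank ker ∂_1 − rank ∂_2 = (4 − 3) − 0 = 1, and there is no ∂_2, so H_1 ≅ Z.

H_1 ≅ Z.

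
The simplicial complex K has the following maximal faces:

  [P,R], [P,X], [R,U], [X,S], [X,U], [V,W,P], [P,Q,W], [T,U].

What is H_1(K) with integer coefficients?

Order the vertices as P < Q < R < S < T < U < V < W < X. Listing each simplex with vertices in this order, K has dimension 2 with simplices:

  0-simplices (9): P, Q, R, S, T, U, V, W, X
  1-simplices (11): PQ, PR, PV, PW, PX, QW, RU, SX, TU, UX, VW
  2-simplices (2): PQW, PVW

giving chain groups C_0 ≅ Z^9, C_1 ≅ Z^11, C_2 ≅ Z^2.

Boundary ∂_1: C_1 → C_0 is given by ∂[p,q] = [q] − [p]. For instance
  ∂TU = U − T.
The resulting 9×11 matrix has rank 8, and its Smith normal form has invariant factors (1,1,1,1,1,1,1,1).

The boundary map ∂_2: C_2 → C_1 sends each 2-simplex [p,q,r] to [q,r] − [p,r] + [p,q]. For instance
  ∂PQW = QW − PW + PQ,
  ∂PVW = VW − PW + PV.
The 11×2 boundary matrix has rank 2 and Smith normal form diag(1,1).

Reading off H_k = ker ∂_k / im ∂_{k+1}:

  H_1: rank ker ∂_1 − rank ∂_2 = (11 − 8) − 2 = 1, and the invariant factors of ∂_2 are all 1, so H_1 ≅ Z.

H_1 ≅ Z.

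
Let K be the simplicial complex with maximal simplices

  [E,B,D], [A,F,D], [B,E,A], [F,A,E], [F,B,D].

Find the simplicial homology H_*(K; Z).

Take the total order A < B < D < E < F on the vertex set. Then K (dimension 2) consists of the simplices:

  0-simplices (5): A, B, D, E, F
  1-simplices (10): AB, AD, AE, AF, BD, BE, BF, DE, DF, EF
  2-simplices (5): ABE, ADF, AEF, BDE, BDF

so the chain groups are C_0 ≅ Z^5, C_1 ≅ Z^10, C_2 ≅ Z^5.

The boundary map ∂_1: C_1 → C_0 maps an edge to its endpoints' difference, ∂[p,q] = q − p. For instance
  ∂AB = B − A.
As a 5×10 matrix over Z this has rank 4, with invariant factors (1,1,1,1).

Boundary ∂_2: C_2 → C_1 acts by ∂[p,q,r] = [q,r] − [p,r] + [p,q]. For instance
  ∂ADF = DF − AF + AD,
  ∂AEF = EF − AF + AE.
The 10×5 boundary matrix has rank 5 and Smith normal form diag(1,1,1,1,1).

Reading off H_k = ker ∂_k / im ∂_{k+1}:

  H_0: rank C_0 − rank ∂_1 = 5 − 4 = 1, and the invariant factors of ∂_1 are all 1, so H_0 = Z.
  H_1: rank ker ∂_1 − rank ∂_2 = (10 − 4) − 5 = 1, and the invariant factors of ∂_2 are all 1, so H_1 = Z.
  H_2: rank ker ∂_2 − rank ∂_3 = (5 − 5) − 0 = 0, and there is no ∂_3, so H_2 = 0.

H_0 ≅ Z,  H_1 ≅ Z,  H_2 = 0.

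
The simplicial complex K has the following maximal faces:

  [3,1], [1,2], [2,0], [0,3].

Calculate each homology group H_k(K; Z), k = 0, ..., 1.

Fix the vertex order 0 < 1 < 2 < 3 and write every simplex with vertices in increasing order. Then dim K = 1 and the simplices of K are:

  0-simplices (4): [0], [1], [2], [3]
  1-simplices (4): [0,2], [0,3], [1,2], [1,3]

giving chain groups C_0 ≅ Z^4, C_1 ≅ Z^4.

The boundary map ∂_1: C_1 → C_0 maps an edge to its endpoints' difference, ∂[p,q] = q − p.
This gives a 4×4 integer matrix of rank 3; reducing to Smith normal form yields diagonal entries (1,1,1).

Computing H_k = (kernel of ∂_k) / (image of ∂_{k+1}):

  H_0: rank C_0 − rank ∂_1 = 4 − 3 = 1, and the invariant factors of ∂_1 are all 1, so H_0 ≅ Z.
  H_1: rank ker ∂_1 − rank ∂_2 = (4 − 3) − 0 = 1, and there is no ∂_2, so H_1 ≅ Z.

H_0 = Z,  H_1 = Z.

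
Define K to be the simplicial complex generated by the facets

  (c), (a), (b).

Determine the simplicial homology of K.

H_0 = Z^3.

K has 3 vertices.
rank ∂_0 = 0, rank ∂_1 = 0 ⇒ b_0 = 3 − 0 − 0 = 3. So H_0 = Z^3.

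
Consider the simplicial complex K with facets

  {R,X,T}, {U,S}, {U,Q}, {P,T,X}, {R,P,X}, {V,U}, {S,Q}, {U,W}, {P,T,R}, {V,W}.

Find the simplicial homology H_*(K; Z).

Order the vertices as P < Q < R < S < T < U < V < W < X. Listing each simplex with vertices in this order, K has dimension 2 with simplices:

  0-simplices (9): P, Q, R, S, T, U, V, W, X
  1-simplices (12): PR, PT, PX, QS, QU, RT, RX, SU, TX, UV, UW, VW
  2-simplices (4): PRT, PRX, PTX, RTX

Hence C_0 ≅ Z^9, C_1 ≅ Z^12, C_2 ≅ Z^4.

The boundary map ∂_1: C_1 → C_0 maps an edge to its endpoints' difference, ∂[p,q] = q − p. For instance
  ∂QS = S − Q.
As a 9×12 matrix over Z this has rank 7, with invariant factors (1,1,1,1,1,1,1).

Boundary ∂_2: C_2 → C_1 acts by ∂[p,q,r] = [q,r] − [p,r] + [p,q]. For instance
  ∂PRT = RT − PT + PR,
  ∂PRX = RX − PX + PR.
This gives a 12×4 integer matrix of rank 3; reducing to Smith normal form yields diagonal entries (1,1,1).

Reading off H_k = ker ∂_k / im ∂_{k+1}:

  H_0: rank C_0 − rank ∂_1 = 9 − 7 = 2, and the invariant factors of ∂_1 are all 1, so H_0 = Z^2.
  H_1: rank ker ∂_1 − rank ∂_2 = (12 − 7) − 3 = 2, and the invariant factors of ∂_2 are all 1, so H_1 = Z^2.
  H_2: rank ker ∂_2 − rank ∂_3 = (4 − 3) − 0 = 1, and there is no ∂_3, so H_2 = Z.

As a check, the Euler characteristic is 9 − 12 + 4 = 1, which agrees with 2 − 2 + 1 = 1.
(K is a triangulation of the disjoint union of the 2-sphere S^2 and a wedge of 2 circles.)

H_0 ≅ Z^2,  H_1 ≅ Z^2,  H_2 ≅ Z.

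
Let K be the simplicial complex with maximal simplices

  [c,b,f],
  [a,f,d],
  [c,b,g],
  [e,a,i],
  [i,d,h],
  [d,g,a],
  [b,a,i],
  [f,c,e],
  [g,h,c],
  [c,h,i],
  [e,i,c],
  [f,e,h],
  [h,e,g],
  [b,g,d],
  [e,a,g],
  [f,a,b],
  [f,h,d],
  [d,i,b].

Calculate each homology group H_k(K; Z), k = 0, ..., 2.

H_0 ≅ Z,  H_1 ≅ Z ⊕ Z/2Z,  H_2 = 0.

Order the vertices as a < b < c < d < e < f < g < h < i. Listing each simplex with vertices in this order, K has dimension 2 with simplices:

  0-simplices (9): a, b, c, d, e, f, g, h, i
  1-simplices (27): ab, ad, ae, af, ag, ai, bc, bd, bf, bg, bi, ce, cf, cg, ch, ci, df, dg, dh, di, ef, eg, eh, ei, fh, gh, hi
  2-simplices (18): abf, abi, adf, adg, aeg, aei, bcf, bcg, bdg, bdi, cef, cei, cgh, chi, dfh, dhi, efh, egh

giving chain groups C_0 ≅ Z^9, C_1 ≅ Z^27, C_2 ≅ Z^18.

The boundary map ∂_1: C_1 → C_0 is given by ∂[p,q] = [q] − [p]. For instance
  ∂ci = i − c.
As a 9×27 matrix over Z this has rank 8, with invariant factors (1,1,1,1,1,1,1,1).

∂_2: C_2 → C_1 sends each 2-simplex [p,q,r] to [q,r] − [p,r] + [p,q]. For instance
  ∂chi = hi − ci + ch,
  ∂dfh = fh − dh + df.
The resulting 27×18 matrix has rank 18, and its Smith normal form has invariant factors (1,1,1,1,1,1,1,1,1,1,1,1,1,1,1,1,1,2).

Now H_k = ker ∂_k / im ∂_{k+1}, so:

  H_0: rank C_0 − rank ∂_1 = 9 − 8 = 1, and the invariant factors of ∂_1 are all 1, so H_0 = Z.
  H_1: rank ker ∂_1 − rank ∂_2 = (27 − 8) − 18 = 1, and ∂_2 has invariant factor 2 > 1, so H_1 = Z ⊕ Z/2Z.
  H_2: rank ker ∂_2 − rank ∂_3 = (18 − 18) − 0 = 0, and there is no ∂_3, so H_2 = 0.

As a check, the Euler characteristic is 9 − 27 + 18 = 0, which agrees with 1 − 1 + 0 = 0.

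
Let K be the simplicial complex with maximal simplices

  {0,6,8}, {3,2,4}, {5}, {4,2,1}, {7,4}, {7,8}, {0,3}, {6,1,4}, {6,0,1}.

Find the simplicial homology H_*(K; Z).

Fix the vertex order 0 < 1 < 2 < 3 < 4 < 5 < 6 < 7 < 8 and write every simplex with vertices in increasing order. Then dim K = 2 and the simplices of K are:

  0-simplices (9): [0], [1], [2], [3], [4], [5], [6], [7], [8]
  1-simplices (14): [0,1], [0,3], [0,6], [0,8], [1,2], [1,4], [1,6], [2,3], [2,4], [3,4], [4,6], [4,7], [6,8], [7,8]
  2-simplices (5): [0,1,6], [0,6,8], [1,2,4], [1,4,6], [2,3,4]

so the chain groups are C_0 ≅ Z^9, C_1 ≅ Z^14, C_2 ≅ Z^5.

∂_1: C_1 → C_0 maps an edge to its endpoints' difference, ∂[p,q] = q − p. For instance
  ∂[0,1] = [1] − [0].
As a 9×14 matrix over Z this has rank 7, with invariant factors (1,1,1,1,1,1,1).

The boundary map ∂_2: C_2 → C_1 maps a triangle to the signed sum of its edges. For instance
  ∂[1,2,4] = [2,4] − [1,4] + [1,2],
  ∂[2,3,4] = [3,4] − [2,4] + [2,3].
The resulting 14×5 matrix has rank 5, and its Smith normal form has invariant factors (1,1,1,1,1).

From H_k ≅ ker(∂_k) / im(∂_{k+1}) we obtain:

  H_0: rank C_0 − rank ∂_1 = 9 − 7 = 2, and the invariant factors of ∂_1 are all 1, so H_0 = Z^2.
  H_1: rank ker ∂_1 − rank ∂_2 = (14 − 7) − 5 = 2, and the invariant factors of ∂_2 are all 1, so H_1 = Z^2.
  H_2: rank ker ∂_2 − rank ∂_3 = (5 − 5) − 0 = 0, and there is no ∂_3, so H_2 = 0.

As a check, the Euler characteristic is 9 − 14 + 5 = 0, which agrees with 2 − 2 + 0 = 0.

H_0 ≅ Z^2,  H_1 ≅ Z^2,  H_2 = 0.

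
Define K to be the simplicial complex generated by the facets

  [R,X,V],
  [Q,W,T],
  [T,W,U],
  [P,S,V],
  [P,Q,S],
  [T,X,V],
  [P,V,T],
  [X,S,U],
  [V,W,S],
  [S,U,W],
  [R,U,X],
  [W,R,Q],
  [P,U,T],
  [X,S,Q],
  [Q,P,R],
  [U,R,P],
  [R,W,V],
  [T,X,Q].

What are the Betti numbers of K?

We work with the vertex ordering P < Q < R < S < T < U < V < W < X. The simplices of K, each written with vertices in increasing order, are:

  0-simplices (9): P, Q, R, S, T, U, V, W, X
  1-simplices (27): PQ, PR, PS, PT, PU, PV, QR, QS, QT, QW, QX, RU, RV, RW, RX, SU, SV, SW, SX, TU, TV, TW, TX, UW, UX, VW, VX
  2-simplices (18): PQR, PQS, PRU, PSV, PTU, PTV, QRW, QSX, QTW, QTX, RUX, RVW, RVX, SUW, SUX, SVW, TUW, TVX

Hence C_0 ≅ Z^9, C_1 ≅ Z^27, C_2 ≅ Z^18.

∂_1: C_1 → C_0 sends each edge [p,q] (with p < q) to q − p. For instance
  ∂PS = S − P.
This gives a 9×27 integer matrix of rank 8; reducing to Smith normal form yields diagonal entries (1,1,1,1,1,1,1,1).

Boundary ∂_2: C_2 → C_1 acts by ∂[p,q,r] = [q,r] − [p,r] + [p,q]. For instance
  ∂SVW = VW − SW + SV,
  ∂PQS = QS − PS + PQ.
The resulting 27×18 matrix has rank 17, and its Smith normal form has invariant factors (1,1,1,1,1,1,1,1,1,1,1,1,1,1,1,1,1).

Reading off H_k = ker ∂_k / im ∂_{k+1}:

  H_0: rank C_0 − rank ∂_1 = 9 − 8 = 1, and the invariant factors of ∂_1 are all 1, so H_0 ≅ Z.
  H_1: rank ker ∂_1 − rank ∂_2 = (27 − 8) − 17 = 2, and the invariant factors of ∂_2 are all 1, so H_1 ≅ Z^2.
  H_2: rank ker ∂_2 − rank ∂_3 = (18 − 17) − 0 = 1, and there is no ∂_3, so H_2 ≅ Z.

Hence the Betti numbers are b_0 = 1, b_1 = 2, b_2 = 1.

b_0 = 1, b_1 = 2, b_2 = 1.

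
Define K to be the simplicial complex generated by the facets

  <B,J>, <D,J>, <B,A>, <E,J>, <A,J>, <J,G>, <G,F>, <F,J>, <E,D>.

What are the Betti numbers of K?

Fix the vertex order A < B < D < E < F < G < J and write every simplex with vertices in increasing order. Then dim K = 1 and the simplices of K are:

  0-simplices (7): A, B, D, E, F, G, J
  1-simplices (9): AB, AJ, BJ, DE, DJ, EJ, FG, FJ, GJ

Hence C_0 ≅ Z^7, C_1 ≅ Z^9.

The boundary map ∂_1: C_1 → C_0 maps an edge to its endpoints' difference, ∂[p,q] = q − p. For instance
  ∂DE = E − D.
The 7×9 boundary matrix has rank 6 and Smith normal form diag(1,1,1,1,1,1).

Reading off H_k = ker ∂_k / im ∂_{k+1}:

  H_0: rank C_0 − rank ∂_1 = 7 − 6 = 1, and the invariant factors of ∂_1 are all 1, so H_0 ≅ Z.
  H_1: rank ker ∂_1 − rank ∂_2 = (9 − 6) − 0 = 3, and there is no ∂_2, so H_1 ≅ Z^3.

Hence the Betti numbers are b_0 = 1, b_1 = 3.

b_0 = 1, b_1 = 3.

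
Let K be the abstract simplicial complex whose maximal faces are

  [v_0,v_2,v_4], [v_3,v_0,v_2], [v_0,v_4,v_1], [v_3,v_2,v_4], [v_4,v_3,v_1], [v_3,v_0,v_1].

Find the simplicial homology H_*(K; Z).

H_0 ≅ Z,  H_1 = 0,  H_2 ≅ Z.

Take the total order v_0 < v_1 < v_2 < v_3 < v_4 on the vertex set. Then K (dimension 2) consists of the simplices:

  0-simplices (5): [v_0], [v_1], [v_2], [v_3], [v_4]
  1-simplices (9): [v_0,v_1], [v_0,v_2], [v_0,v_3], [v_0,v_4], [v_1,v_3], [v_1,v_4], [v_2,v_3], [v_2,v_4], [v_3,v_4]
  2-simplices (6): [v_0,v_1,v_3], [v_0,v_1,v_4], [v_0,v_2,v_3], [v_0,v_2,v_4], [v_1,v_3,v_4], [v_2,v_3,v_4]

Hence C_0 ≅ Z^5, C_1 ≅ Z^9, C_2 ≅ Z^6.

∂_1: C_1 → C_0 is given by ∂[p,q] = [q] − [p]. For instance
  ∂[v_2,v_3] = [v_3] − [v_2].
As a 5×9 matrix over Z this has rank 4, with invariant factors (1,1,1,1).

The boundary map ∂_2: C_2 → C_1 acts by ∂[p,q,r] = [q,r] − [p,r] + [p,q]. For instance
  ∂[v_0,v_1,v_4] = [v_1,v_4] − [v_0,v_4] + [v_0,v_1],
  ∂[v_1,v_3,v_4] = [v_3,v_4] − [v_1,v_4] + [v_1,v_3].
The 9×6 boundary matrix has rank 5 and Smith normal form diag(1,1,1,1,1).

Computing H_k = (kernel of ∂_k) / (image of ∂_{k+1}):

  H_0: rank C_0 − rank ∂_1 = 5 − 4 = 1, and the invariant factors of ∂_1 are all 1, so H_0 = Z.
  H_1: rank ker ∂_1 − rank ∂_2 = (9 − 4) − 5 = 0, and the invariant factors of ∂_2 are all 1, so H_1 = 0.
  H_2: rank ker ∂_2 − rank ∂_3 = (6 − 5) − 0 = 1, and there is no ∂_3, so H_2 = Z.

As a check, the Euler characteristic is 5 − 9 + 6 = 2, which agrees with 1 − 0 + 1 = 2.
(K is a triangulation of the 2-sphere S^2.)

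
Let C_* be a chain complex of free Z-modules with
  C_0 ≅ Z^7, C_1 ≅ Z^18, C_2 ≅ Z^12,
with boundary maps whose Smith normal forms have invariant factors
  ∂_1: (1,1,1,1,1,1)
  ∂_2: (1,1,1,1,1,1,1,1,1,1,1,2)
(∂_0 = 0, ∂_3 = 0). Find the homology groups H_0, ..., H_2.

H_0: b_0 = 7 − 0 − 6 = 1; torsion from ∂_1 factors > 1: none. So H_0 = Z.
H_1: b_1 = 18 − 6 − 12 = 0; torsion from ∂_2 factors > 1: [2]. So H_1 = Z/2Z.
H_2: b_2 = 12 − 12 − 0 = 0; torsion from ∂_3 factors > 1: none. So H_2 = 0.

H_0 = Z,  H_1 = Z/2Z,  H_2 = 0.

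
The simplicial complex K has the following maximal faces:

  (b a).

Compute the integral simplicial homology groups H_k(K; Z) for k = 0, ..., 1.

Take the total order a < b on the vertex set. Then K (dimension 1) consists of the simplices:

  0-simplices (2): a, b
  1-simplices (1): ab

Hence C_0 ≅ Z^2, C_1 ≅ Z^1.

∂_1: C_1 → C_0 is given by ∂[p,q] = [q] − [p]. For instance
  ∂ab = b − a.
As a 2×1 matrix over Z this has rank 1, with invariant factors (1).

From H_k ≅ ker(∂_k) / im(∂_{k+1}) we obtain:

  H_0: rank C_0 − rank ∂_1 = 2 − 1 = 1, and the invariant factors of ∂_1 are all 1, so H_0 ≅ Z.
  H_1: rank ker ∂_1 − rank ∂_2 = (1 − 1) − 0 = 0, and there is no ∂_2, so H_1 ≅ 0.

H_0 ≅ Z,  H_1 = 0.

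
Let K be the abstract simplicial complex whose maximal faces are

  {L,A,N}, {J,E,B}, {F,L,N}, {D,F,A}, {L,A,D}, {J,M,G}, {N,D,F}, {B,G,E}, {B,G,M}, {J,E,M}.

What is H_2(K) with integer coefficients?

We work with the vertex ordering A < B < D < E < F < G < J < L < M < N. The simplices of K, each written with vertices in increasing order, are:

  0-simplices (10): A, B, D, E, F, G, J, L, M, N
  1-simplices (20): AD, AF, AL, AN, BE, BG, BJ, BM, DF, DL, DN, EG, EJ, EM, FL, FN, GJ, GM, JM, LN
  2-simplices (10): ADF, ADL, ALN, BEG, BEJ, BGM, DFN, EJM, FLN, GJM

so the chain groups are C_0 ≅ Z^10, C_1 ≅ Z^20, C_2 ≅ Z^10.

The boundary map ∂_1: C_1 → C_0 is given by ∂[p,q] = [q] − [p].
The resulting 10×20 matrix has rank 8, and its Smith normal form has invariant factors (1,1,1,1,1,1,1,1).

Boundary ∂_2: C_2 → C_1 maps a triangle to the signed sum of its edges. For instance
  ∂DFN = FN − DN + DF,
  ∂EJM = JM − EM + EJ.
The 20×10 boundary matrix has rank 10 and Smith normal form diag(1,1,1,1,1,1,1,1,1,1).

From H_k ≅ ker(∂_k) / im(∂_{k+1}) we obtain:

  H_2: rank ker ∂_2 − rank ∂_3 = (10 − 10) − 0 = 0, and there is no ∂_3, so H_2 ≅ 0.

(K is a triangulation of the disjoint union of the Möbius band and the Möbius band.)

H_2 = 0.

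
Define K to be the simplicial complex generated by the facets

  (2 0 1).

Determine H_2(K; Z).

H_2 = 0.

Take the total order 0 < 1 < 2 on the vertex set. Then K (dimension 2) consists of the simplices:

  0-simplices (3): [0], [1], [2]
  1-simplices (3): [0,1], [0,2], [1,2]
  2-simplices (1): [0,1,2]

giving chain groups C_0 ≅ Z^3, C_1 ≅ Z^3, C_2 ≅ Z^1.

∂_1: C_1 → C_0 is given by ∂[p,q] = [q] − [p]. For instance
  ∂[0,1] = [1] − [0].
The 3×3 boundary matrix has rank 2 and Smith normal form diag(1,1).

The boundary map ∂_2: C_2 → C_1 maps a triangle to the signed sum of its edges. For instance
  ∂[0,1,2] = [1,2] − [0,2] + [0,1].
The resulting 3×1 matrix has rank 1, and its Smith normal form has invariant factors (1).

From H_k ≅ ker(∂_k) / im(∂_{k+1}) we obtain:

  H_2: rank ker ∂_2 − rank ∂_3 = (1 − 1) − 0 = 0, and there is no ∂_3, so H_2 ≅ 0.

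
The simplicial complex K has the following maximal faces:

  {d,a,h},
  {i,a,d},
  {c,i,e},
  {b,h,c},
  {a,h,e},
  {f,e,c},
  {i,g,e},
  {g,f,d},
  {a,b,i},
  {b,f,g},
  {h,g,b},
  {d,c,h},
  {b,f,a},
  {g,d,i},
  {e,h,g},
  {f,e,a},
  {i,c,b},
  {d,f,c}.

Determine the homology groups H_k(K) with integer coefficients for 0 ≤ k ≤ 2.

H_0 = Z,  H_1 = Z^2,  H_2 = Z.

Fix the vertex order a < b < c < d < e < f < g < h < i and write every simplex with vertices in increasing order. Then dim K = 2 and the simplices of K are:

  0-simplices (9): a, b, c, d, e, f, g, h, i
  1-simplices (27): ab, ad, ae, af, ah, ai, bc, bf, bg, bh, bi, cd, ce, cf, ch, ci, df, dg, dh, di, ef, eg, eh, ei, fg, gh, gi
  2-simplices (18): abf, abi, adh, adi, aef, aeh, bch, bci, bfg, bgh, cdf, cdh, cef, cei, dfg, dgi, egh, egi

giving chain groups C_0 ≅ Z^9, C_1 ≅ Z^27, C_2 ≅ Z^18.

∂_1: C_1 → C_0 is given by ∂[p,q] = [q] − [p]. For instance
  ∂eg = g − e.
As a 9×27 matrix over Z this has rank 8, with invariant factors (1,1,1,1,1,1,1,1).

The boundary map ∂_2: C_2 → C_1 acts by ∂[p,q,r] = [q,r] − [p,r] + [p,q]. For instance
  ∂dfg = fg − dg + df,
  ∂abf = bf − af + ab.
The resulting 27×18 matrix has rank 17, and its Smith normal form has invariant factors (1,1,1,1,1,1,1,1,1,1,1,1,1,1,1,1,1).

Computing H_k = (kernel of ∂_k) / (image of ∂_{k+1}):

  H_0: rank C_0 − rank ∂_1 = 9 − 8 = 1, and the invariant factors of ∂_1 are all 1, so H_0 ≅ Z.
  H_1: rank ker ∂_1 − rank ∂_2 = (27 − 8) − 17 = 2, and the invariant factors of ∂_2 are all 1, so H_1 ≅ Z^2.
  H_2: rank ker ∂_2 − rank ∂_3 = (18 − 17) − 0 = 1, and there is no ∂_3, so H_2 ≅ Z.

As a check, the Euler characteristic is 9 − 27 + 18 = 0, which agrees with 1 − 2 + 1 = 0.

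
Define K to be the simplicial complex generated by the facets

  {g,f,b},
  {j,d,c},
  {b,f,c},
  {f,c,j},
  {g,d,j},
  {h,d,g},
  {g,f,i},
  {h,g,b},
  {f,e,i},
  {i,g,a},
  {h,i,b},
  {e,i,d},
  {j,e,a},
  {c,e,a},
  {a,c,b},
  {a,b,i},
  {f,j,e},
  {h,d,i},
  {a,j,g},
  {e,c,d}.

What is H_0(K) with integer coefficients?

H_0 = Z.

Take the total order a < b < c < d < e < f < g < h < i < j on the vertex set. Then K (dimension 2) consists of the simplices:

  0-simplices (10): a, b, c, d, e, f, g, h, i, j
  1-simplices (30): ab, ac, ae, ag, ai, aj, bc, bf, bg, bh, bi, cd, ce, cf, cj, de, dg, dh, di, dj, ef, ei, ej, fg, fi, fj, gh, gi, gj, hi
  2-simplices (20): abc, abi, ace, aej, agi, agj, bcf, bfg, bgh, bhi, cde, cdj, cfj, dei, dgh, dgj, dhi, efi, efj, fgi

so the chain groups are C_0 ≅ Z^10, C_1 ≅ Z^30, C_2 ≅ Z^20.

∂_1: C_1 → C_0 is given by ∂[p,q] = [q] − [p]. For instance
  ∂cj = j − c.
The resulting 10×30 matrix has rank 9, and its Smith normal form has invariant factors (1,1,1,1,1,1,1,1,1).

Boundary ∂_2: C_2 → C_1 maps a triangle to the signed sum of its edges. For instance
  ∂bcf = cf − bf + bc,
  ∂abc = bc − ac + ab.
This gives a 30×20 integer matrix of rank 20; reducing to Smith normal form yields diagonal entries (1,1,1,1,1,1,1,1,1,1,1,1,1,1,1,1,1,1,1,2).

Now H_k = ker ∂_k / im ∂_{k+1}, so:

  H_0: rank C_0 − rank ∂_1 = 10 − 9 = 1, and the invariant factors of ∂_1 are all 1, so H_0 ≅ Z.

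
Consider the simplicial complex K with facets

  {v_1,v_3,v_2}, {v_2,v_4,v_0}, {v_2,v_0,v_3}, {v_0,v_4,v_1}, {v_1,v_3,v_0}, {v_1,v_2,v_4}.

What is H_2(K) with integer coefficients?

H_2 ≅ Z.

Order the vertices as v_0 < v_1 < v_2 < v_3 < v_4. Listing each simplex with vertices in this order, K has dimension 2 with simplices:

  0-simplices (5): [v_0], [v_1], [v_2], [v_3], [v_4]
  1-simplices (9): [v_0,v_1], [v_0,v_2], [v_0,v_3], [v_0,v_4], [v_1,v_2], [v_1,v_3], [v_1,v_4], [v_2,v_3], [v_2,v_4]
  2-simplices (6): [v_0,v_1,v_3], [v_0,v_1,v_4], [v_0,v_2,v_3], [v_0,v_2,v_4], [v_1,v_2,v_3], [v_1,v_2,v_4]

giving chain groups C_0 ≅ Z^5, C_1 ≅ Z^9, C_2 ≅ Z^6.

Boundary ∂_1: C_1 → C_0 sends each edge [p,q] (with p < q) to q − p. For instance
  ∂[v_1,v_2] = [v_2] − [v_1].
The 5×9 boundary matrix has rank 4 and Smith normal form diag(1,1,1,1).

∂_2: C_2 → C_1 acts by ∂[p,q,r] = [q,r] − [p,r] + [p,q]. For instance
  ∂[v_1,v_2,v_4] = [v_2,v_4] − [v_1,v_4] + [v_1,v_2],
  ∂[v_0,v_1,v_4] = [v_1,v_4] − [v_0,v_4] + [v_0,v_1].
This gives a 9×6 integer matrix of rank 5; reducing to Smith normal form yields diagonal entries (1,1,1,1,1).

Now H_k = ker ∂_k / im ∂_{k+1}, so:

  H_2: rank ker ∂_2 − rank ∂_3 = (6 − 5) − 0 = 1, and there is no ∂_3, so H_2 = Z.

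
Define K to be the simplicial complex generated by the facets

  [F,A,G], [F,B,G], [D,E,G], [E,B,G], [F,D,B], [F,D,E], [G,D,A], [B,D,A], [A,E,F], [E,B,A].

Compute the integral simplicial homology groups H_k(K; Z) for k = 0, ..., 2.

Fix the vertex order A < B < D < E < F < G and write every simplex with vertices in increasing order. Then dim K = 2 and the simplices of K are:

  0-simplices (6): A, B, D, E, F, G
  1-simplices (15): AB, AD, AE, AF, AG, BD, BE, BF, BG, DE, DF, DG, EF, EG, FG
  2-simplices (10): ABD, ABE, ADG, AEF, AFG, BDF, BEG, BFG, DEF, DEG

so the chain groups are C_0 ≅ Z^6, C_1 ≅ Z^15, C_2 ≅ Z^10.

∂_1: C_1 → C_0 sends each edge [p,q] (with p < q) to q − p. For instance
  ∂FG = G − F.
This gives a 6×15 integer matrix of rank 5; reducing to Smith normal form yields diagonal entries (1,1,1,1,1).

Boundary ∂_2: C_2 → C_1 sends each 2-simplex [p,q,r] to [q,r] − [p,r] + [p,q]. For instance
  ∂DEF = EF − DF + DE,
  ∂BEG = EG − BG + BE.
The resulting 15×10 matrix has rank 10, and its Smith normal form has invariant factors (1,1,1,1,1,1,1,1,1,2).

Reading off H_k = ker ∂_k / im ∂_{k+1}:

  H_0: rank C_0 − rank ∂_1 = 6 − 5 = 1, and the invariant factors of ∂_1 are all 1, so H_0 = Z.
  H_1: rank ker ∂_1 − rank ∂_2 = (15 − 5) − 10 = 0, and ∂_2 has invariant factor 2 > 1, so H_1 = Z_2.
  H_2: rank ker ∂_2 − rank ∂_3 = (10 − 10) − 0 = 0, and there is no ∂_3, so H_2 = 0.

(K is a triangulation of the real projective plane RP^2.)

H_0 ≅ Z,  H_1 ≅ Z_2,  H_2 = 0.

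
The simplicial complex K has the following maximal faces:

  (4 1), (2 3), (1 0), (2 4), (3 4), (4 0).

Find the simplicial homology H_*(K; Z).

Take the total order 0 < 1 < 2 < 3 < 4 on the vertex set. Then K (dimension 1) consists of the simplices:

  0-simplices (5): [0], [1], [2], [3], [4]
  1-simplices (6): [0,1], [0,4], [1,4], [2,3], [2,4], [3,4]

giving chain groups C_0 ≅ Z^5, C_1 ≅ Z^6.

The boundary map ∂_1: C_1 → C_0 sends each edge [p,q] (with p < q) to q − p.
As a 5×6 matrix over Z this has rank 4, with invariant factors (1,1,1,1).

Now H_k = ker ∂_k / im ∂_{k+1}, so:

  H_0: rank C_0 − rank ∂_1 = 5 − 4 = 1, and the invariant factors of ∂_1 are all 1, so H_0 = Z.
  H_1: rank ker ∂_1 − rank ∂_2 = (6 − 4) − 0 = 2, and there is no ∂_2, so H_1 = Z^2.

As a check, the Euler characteristic is 5 − 6 = -1, which agrees with 1 − 2 = -1.

H_0 ≅ Z,  H_1 ≅ Z^2.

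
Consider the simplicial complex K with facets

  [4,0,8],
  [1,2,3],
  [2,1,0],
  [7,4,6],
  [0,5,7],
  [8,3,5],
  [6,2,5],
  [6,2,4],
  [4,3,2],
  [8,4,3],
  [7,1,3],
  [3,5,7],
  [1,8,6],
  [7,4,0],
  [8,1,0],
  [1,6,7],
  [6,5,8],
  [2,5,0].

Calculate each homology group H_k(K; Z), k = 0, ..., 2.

Fix the vertex order 0 < 1 < 2 < 3 < 4 < 5 < 6 < 7 < 8 and write every simplex with vertices in increasing order. Then dim K = 2 and the simplices of K are:

  0-simplices (9): [0], [1], [2], [3], [4], [5], [6], [7], [8]
  1-simplices (27): (27 of them)
  2-simplices (18): [0,1,2], [0,1,8], [0,2,5], [0,4,7], [0,4,8], [0,5,7], [1,2,3], [1,3,7], [1,6,7], [1,6,8], [2,3,4], [2,4,6], [2,5,6], [3,4,8], [3,5,7], [3,5,8], [4,6,7], [5,6,8]

so the chain groups are C_0 ≅ Z^9, C_1 ≅ Z^27, C_2 ≅ Z^18.

∂_1: C_1 → C_0 is given by ∂[p,q] = [q] − [p]. For instance
  ∂[3,5] = [5] − [3].
The 9×27 boundary matrix has rank 8 and Smith normal form diag(1,1,1,1,1,1,1,1).

Boundary ∂_2: C_2 → C_1 acts by ∂[p,q,r] = [q,r] − [p,r] + [p,q]. For instance
  ∂[1,6,8] = [6,8] − [1,8] + [1,6],
  ∂[2,5,6] = [5,6] − [2,6] + [2,5].
The 27×18 boundary matrix has rank 17 and Smith normal form diag(1,1,1,1,1,1,1,1,1,1,1,1,1,1,1,1,1).

Now H_k = ker ∂_k / im ∂_{k+1}, so:

  H_0: rank C_0 − rank ∂_1 = 9 − 8 = 1, and the invariant factors of ∂_1 are all 1, so H_0 ≅ Z.
  H_1: rank ker ∂_1 − rank ∂_2 = (27 − 8) − 17 = 2, and the invariant factors of ∂_2 are all 1, so H_1 ≅ Z^2.
  H_2: rank ker ∂_2 − rank ∂_3 = (18 − 17) − 0 = 1, and there is no ∂_3, so H_2 ≅ Z.

As a check, the Euler characteristic is 9 − 27 + 18 = 0, which agrees with 1 − 2 + 1 = 0.

H_0 = Z,  H_1 = Z^2,  H_2 = Z.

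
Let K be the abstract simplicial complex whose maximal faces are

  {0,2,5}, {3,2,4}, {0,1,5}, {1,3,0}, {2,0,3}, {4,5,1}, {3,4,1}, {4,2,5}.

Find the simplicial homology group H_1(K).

H_1 = 0.

Take the total order 0 < 1 < 2 < 3 < 4 < 5 on the vertex set. Then K (dimension 2) consists of the simplices:

  0-simplices (6): [0], [1], [2], [3], [4], [5]
  1-simplices (12): [0,1], [0,2], [0,3], [0,5], [1,3], [1,4], [1,5], [2,3], [2,4], [2,5], [3,4], [4,5]
  2-simplices (8): [0,1,3], [0,1,5], [0,2,3], [0,2,5], [1,3,4], [1,4,5], [2,3,4], [2,4,5]

Hence C_0 ≅ Z^6, C_1 ≅ Z^12, C_2 ≅ Z^8.

Boundary ∂_1: C_1 → C_0 sends each edge [p,q] (with p < q) to q − p.
As a 6×12 matrix over Z this has rank 5, with invariant factors (1,1,1,1,1).

The boundary map ∂_2: C_2 → C_1 sends each 2-simplex [p,q,r] to [q,r] − [p,r] + [p,q]. For instance
  ∂[1,4,5] = [4,5] − [1,5] + [1,4],
  ∂[0,1,5] = [1,5] − [0,5] + [0,1].
As a 12×8 matrix over Z this has rank 7, with invariant factors (1,1,1,1,1,1,1).

From H_k ≅ ker(∂_k) / im(∂_{k+1}) we obtain:

  H_1: rank ker ∂_1 − rank ∂_2 = (12 − 5) − 7 = 0, and the invariant factors of ∂_2 are all 1, so H_1 = 0.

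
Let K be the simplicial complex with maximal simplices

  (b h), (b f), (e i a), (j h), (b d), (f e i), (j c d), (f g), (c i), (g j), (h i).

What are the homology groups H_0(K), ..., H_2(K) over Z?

H_0 ≅ Z,  H_1 ≅ Z^4,  H_2 = 0.

Fix the vertex order a < b < c < d < e < f < g < h < i < j and write every simplex with vertices in increasing order. Then dim K = 2 and the simplices of K are:

  0-simplices (10): a, b, c, d, e, f, g, h, i, j
  1-simplices (16): ae, ai, bd, bf, bh, cd, ci, cj, dj, ef, ei, fg, fi, gj, hi, hj
  2-simplices (3): aei, cdj, efi

so the chain groups are C_0 ≅ Z^10, C_1 ≅ Z^16, C_2 ≅ Z^3.

The boundary map ∂_1: C_1 → C_0 is given by ∂[p,q] = [q] − [p]. For instance
  ∂gj = j − g.
This gives a 10×16 integer matrix of rank 9; reducing to Smith normal form yields diagonal entries (1,1,1,1,1,1,1,1,1).

The boundary map ∂_2: C_2 → C_1 acts by ∂[p,q,r] = [q,r] − [p,r] + [p,q]. For instance
  ∂efi = fi − ei + ef,
  ∂cdj = dj − cj + cd.
This gives a 16×3 integer matrix of rank 3; reducing to Smith normal form yields diagonal entries (1,1,1).

From H_k ≅ ker(∂_k) / im(∂_{k+1}) we obtain:

  H_0: rank C_0 − rank ∂_1 = 10 − 9 = 1, and the invariant factors of ∂_1 are all 1, so H_0 ≅ Z.
  H_1: rank ker ∂_1 − rank ∂_2 = (16 − 9) − 3 = 4, and the invariant factors of ∂_2 are all 1, so H_1 ≅ Z^4.
  H_2: rank ker ∂_2 − rank ∂_3 = (3 − 3) − 0 = 0, and there is no ∂_3, so H_2 ≅ 0.

As a check, the Euler characteristic is 10 − 16 + 3 = -3, which agrees with 1 − 4 + 0 = -3.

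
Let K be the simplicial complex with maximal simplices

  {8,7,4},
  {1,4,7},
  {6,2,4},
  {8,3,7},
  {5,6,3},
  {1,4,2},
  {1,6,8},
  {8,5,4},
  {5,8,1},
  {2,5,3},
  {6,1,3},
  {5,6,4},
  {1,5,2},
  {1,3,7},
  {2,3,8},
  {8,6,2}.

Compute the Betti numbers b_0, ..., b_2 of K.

Order the vertices as 1 < 2 < 3 < 4 < 5 < 6 < 7 < 8. Listing each simplex with vertices in this order, K has dimension 2 with simplices:

  0-simplices (8): [1], [2], [3], [4], [5], [6], [7], [8]
  1-simplices (24): (24 of them)
  2-simplices (16): [1,2,4], [1,2,5], [1,3,6], [1,3,7], [1,4,7], [1,5,8], [1,6,8], [2,3,5], [2,3,8], [2,4,6], [2,6,8], [3,5,6], [3,7,8], [4,5,6], [4,5,8], [4,7,8]

so the chain groups are C_0 ≅ Z^8, C_1 ≅ Z^24, C_2 ≅ Z^16.

Boundary ∂_1: C_1 → C_0 sends each edge [p,q] (with p < q) to q − p.
The resulting 8×24 matrix has rank 7, and its Smith normal form has invariant factors (1,1,1,1,1,1,1).

Boundary ∂_2: C_2 → C_1 acts by ∂[p,q,r] = [q,r] − [p,r] + [p,q]. For instance
  ∂[3,5,6] = [5,6] − [3,6] + [3,5],
  ∂[2,4,6] = [4,6] − [2,6] + [2,4].
As a 24×16 matrix over Z this has rank 15, with invariant factors (1,1,1,1,1,1,1,1,1,1,1,1,1,1,1).

Reading off H_k = ker ∂_k / im ∂_{k+1}:

  H_0: rank C_0 − rank ∂_1 = 8 − 7 = 1, and the invariant factors of ∂_1 are all 1, so H_0 ≅ Z.
  H_1: rank ker ∂_1 − rank ∂_2 = (24 − 7) − 15 = 2, and the invariant factors of ∂_2 are all 1, so H_1 ≅ Z^2.
  H_2: rank ker ∂_2 − rank ∂_3 = (16 − 15) − 0 = 1, and there is no ∂_3, so H_2 ≅ Z.

(K is a triangulation of the torus T^2.)

Hence the Betti numbers are b_0 = 1, b_1 = 2, b_2 = 1.

b_0 = 1, b_1 = 2, b_2 = 1.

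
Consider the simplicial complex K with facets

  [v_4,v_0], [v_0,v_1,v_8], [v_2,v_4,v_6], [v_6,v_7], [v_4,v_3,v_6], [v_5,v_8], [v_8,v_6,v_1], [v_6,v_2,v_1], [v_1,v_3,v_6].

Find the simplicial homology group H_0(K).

H_0 ≅ Z.

K has 9 vertices, 15 edges, 6 triangles.
rank ∂_0 = 0, rank ∂_1 = 8 ⇒ b_0 = 9 − 0 − 8 = 1; all invariant factors of ∂_1 are 1 so no torsion. So H_0 = Z.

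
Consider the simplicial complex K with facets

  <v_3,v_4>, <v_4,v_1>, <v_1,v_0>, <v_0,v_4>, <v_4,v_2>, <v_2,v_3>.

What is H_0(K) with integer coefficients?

H_0 ≅ Z.

K has 5 vertices, 6 edges.
rank ∂_0 = 0, rank ∂_1 = 4 ⇒ b_0 = 5 − 0 − 4 = 1; all invariant factors of ∂_1 are 1 so no torsion. So H_0 ≅ Z.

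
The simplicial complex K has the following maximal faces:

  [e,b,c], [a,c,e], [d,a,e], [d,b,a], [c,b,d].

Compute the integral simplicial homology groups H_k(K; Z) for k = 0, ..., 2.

Fix the vertex order a < b < c < d < e and write every simplex with vertices in increasing order. Then dim K = 2 and the simplices of K are:

  0-simplices (5): a, b, c, d, e
  1-simplices (10): ab, ac, ad, ae, bc, bd, be, cd, ce, de
  2-simplices (5): abd, ace, ade, bcd, bce

Hence C_0 ≅ Z^5, C_1 ≅ Z^10, C_2 ≅ Z^5.

∂_1: C_1 → C_0 maps an edge to its endpoints' difference, ∂[p,q] = q − p. For instance
  ∂ab = b − a.
As a 5×10 matrix over Z this has rank 4, with invariant factors (1,1,1,1).

∂_2: C_2 → C_1 acts by ∂[p,q,r] = [q,r] − [p,r] + [p,q]. For instance
  ∂abd = bd − ad + ab,
  ∂bcd = cd − bd + bc.
As a 10×5 matrix over Z this has rank 5, with invariant factors (1,1,1,1,1).

From H_k ≅ ker(∂_k) / im(∂_{k+1}) we obtain:

  H_0: rank C_0 − rank ∂_1 = 5 − 4 = 1, and the invariant factors of ∂_1 are all 1, so H_0 ≅ Z.
  H_1: rank ker ∂_1 − rank ∂_2 = (10 − 4) − 5 = 1, and the invariant factors of ∂_2 are all 1, so H_1 ≅ Z.
  H_2: rank ker ∂_2 − rank ∂_3 = (5 − 5) − 0 = 0, and there is no ∂_3, so H_2 ≅ 0.

H_0 ≅ Z,  H_1 ≅ Z,  H_2 = 0.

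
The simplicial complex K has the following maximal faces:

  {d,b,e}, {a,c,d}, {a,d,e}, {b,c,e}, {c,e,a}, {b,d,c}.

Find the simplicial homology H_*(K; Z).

Fix the vertex order a < b < c < d < e and write every simplex with vertices in increasing order. Then dim K = 2 and the simplices of K are:

  0-simplices (5): a, b, c, d, e
  1-simplices (9): ac, ad, ae, bc, bd, be, cd, ce, de
  2-simplices (6): acd, ace, ade, bcd, bce, bde

so the chain groups are C_0 ≅ Z^5, C_1 ≅ Z^9, C_2 ≅ Z^6.

Boundary ∂_1: C_1 → C_0 maps an edge to its endpoints' difference, ∂[p,q] = q − p. For instance
  ∂de = e − d.
As a 5×9 matrix over Z this has rank 4, with invariant factors (1,1,1,1).

The boundary map ∂_2: C_2 → C_1 acts by ∂[p,q,r] = [q,r] − [p,r] + [p,q]. For instance
  ∂bce = ce − be + bc,
  ∂bcd = cd − bd + bc.
The resulting 9×6 matrix has rank 5, and its Smith normal form has invariant factors (1,1,1,1,1).

Computing H_k = (kernel of ∂_k) / (image of ∂_{k+1}):

  H_0: rank C_0 − rank ∂_1 = 5 − 4 = 1, and the invariant factors of ∂_1 are all 1, so H_0 ≅ Z.
  H_1: rank ker ∂_1 − rank ∂_2 = (9 − 4) − 5 = 0, and the invariant factors of ∂_2 are all 1, so H_1 ≅ 0.
  H_2: rank ker ∂_2 − rank ∂_3 = (6 − 5) − 0 = 1, and there is no ∂_3, so H_2 ≅ Z.

As a check, the Euler characteristic is 5 − 9 + 6 = 2, which agrees with 1 − 0 + 1 = 2.

H_0 = Z,  H_1 = 0,  H_2 = Z.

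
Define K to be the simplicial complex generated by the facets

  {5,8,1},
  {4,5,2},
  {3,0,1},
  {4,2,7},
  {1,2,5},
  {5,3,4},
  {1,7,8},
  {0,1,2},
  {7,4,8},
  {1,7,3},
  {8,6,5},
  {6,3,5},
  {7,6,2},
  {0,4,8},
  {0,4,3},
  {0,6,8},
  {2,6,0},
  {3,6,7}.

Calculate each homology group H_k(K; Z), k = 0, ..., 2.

H_0 ≅ Z,  H_1 ≅ Z^2,  H_2 ≅ Z.

We work with the vertex ordering 0 < 1 < 2 < 3 < 4 < 5 < 6 < 7 < 8. The simplices of K, each written with vertices in increasing order, are:

  0-simplices (9): [0], [1], [2], [3], [4], [5], [6], [7], [8]
  1-simplices (27): (27 of them)
  2-simplices (18): [0,1,2], [0,1,3], [0,2,6], [0,3,4], [0,4,8], [0,6,8], [1,2,5], [1,3,7], [1,5,8], [1,7,8], [2,4,5], [2,4,7], [2,6,7], [3,4,5], [3,5,6], [3,6,7], [4,7,8], [5,6,8]

giving chain groups C_0 ≅ Z^9, C_1 ≅ Z^27, C_2 ≅ Z^18.

∂_1: C_1 → C_0 maps an edge to its endpoints' difference, ∂[p,q] = q − p. For instance
  ∂[2,6] = [6] − [2].
This gives a 9×27 integer matrix of rank 8; reducing to Smith normal form yields diagonal entries (1,1,1,1,1,1,1,1).

Boundary ∂_2: C_2 → C_1 acts by ∂[p,q,r] = [q,r] − [p,r] + [p,q]. For instance
  ∂[5,6,8] = [6,8] − [5,8] + [5,6],
  ∂[1,7,8] = [7,8] − [1,8] + [1,7].
The 27×18 boundary matrix has rank 17 and Smith normal form diag(1,1,1,1,1,1,1,1,1,1,1,1,1,1,1,1,1).

Computing H_k = (kernel of ∂_k) / (image of ∂_{k+1}):

  H_0: rank C_0 − rank ∂_1 = 9 − 8 = 1, and the invariant factors of ∂_1 are all 1, so H_0 = Z.
  H_1: rank ker ∂_1 − rank ∂_2 = (27 − 8) − 17 = 2, and the invariant factors of ∂_2 are all 1, so H_1 = Z^2.
  H_2: rank ker ∂_2 − rank ∂_3 = (18 − 17) − 0 = 1, and there is no ∂_3, so H_2 = Z.

As a check, the Euler characteristic is 9 − 27 + 18 = 0, which agrees with 1 − 2 + 1 = 0.
(K is a triangulation of the torus T^2.)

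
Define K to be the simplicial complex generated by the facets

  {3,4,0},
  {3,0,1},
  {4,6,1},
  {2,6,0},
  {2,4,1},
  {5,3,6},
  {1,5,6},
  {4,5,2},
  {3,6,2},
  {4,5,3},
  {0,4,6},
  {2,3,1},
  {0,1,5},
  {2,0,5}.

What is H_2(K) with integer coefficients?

H_2 = Z.

Take the total order 0 < 1 < 2 < 3 < 4 < 5 < 6 on the vertex set. Then K (dimension 2) consists of the simplices:

  0-simplices (7): [0], [1], [2], [3], [4], [5], [6]
  1-simplices (21): [0,1], [0,2], [0,3], [0,4], [0,5], [0,6], [1,2], [1,3], [1,4], [1,5], [1,6], [2,3], [2,4], [2,5], [2,6], [3,4], [3,5], [3,6], [4,5], [4,6], [5,6]
  2-simplices (14): [0,1,3], [0,1,5], [0,2,5], [0,2,6], [0,3,4], [0,4,6], [1,2,3], [1,2,4], [1,4,6], [1,5,6], [2,3,6], [2,4,5], [3,4,5], [3,5,6]

giving chain groups C_0 ≅ Z^7, C_1 ≅ Z^21, C_2 ≅ Z^14.

The boundary map ∂_1: C_1 → C_0 maps an edge to its endpoints' difference, ∂[p,q] = q − p.
As a 7×21 matrix over Z this has rank 6, with invariant factors (1,1,1,1,1,1).

∂_2: C_2 → C_1 sends each 2-simplex [p,q,r] to [q,r] − [p,r] + [p,q]. For instance
  ∂[0,3,4] = [3,4] − [0,4] + [0,3],
  ∂[2,3,6] = [3,6] − [2,6] + [2,3].
This gives a 21×14 integer matrix of rank 13; reducing to Smith normal form yields diagonal entries (1,1,1,1,1,1,1,1,1,1,1,1,1).

From H_k ≅ ker(∂_k) / im(∂_{k+1}) we obtain:

  H_2: rank ker ∂_2 − rank ∂_3 = (14 − 13) − 0 = 1, and there is no ∂_3, so H_2 = Z.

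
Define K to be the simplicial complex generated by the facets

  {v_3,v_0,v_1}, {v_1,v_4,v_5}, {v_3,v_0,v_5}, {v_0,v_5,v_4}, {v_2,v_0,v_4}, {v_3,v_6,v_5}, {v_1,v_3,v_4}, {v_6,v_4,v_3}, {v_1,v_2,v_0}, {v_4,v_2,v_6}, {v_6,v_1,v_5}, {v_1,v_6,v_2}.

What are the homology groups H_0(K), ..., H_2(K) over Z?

H_0 ≅ Z,  H_1 ≅ Z/2,  H_2 = 0.

K has 7 vertices, 18 edges, 12 triangles.
rank ∂_0 = 0, rank ∂_1 = 6 ⇒ b_0 = 7 − 0 − 6 = 1; all invariant factors of ∂_1 are 1 so no torsion. So H_0 = Z.
rank ∂_1 = 6, rank ∂_2 = 12 ⇒ b_1 = 18 − 6 − 12 = 0; ∂_2 has invariant factor(s) [2] giving torsion. So H_1 = Z/2.
rank ∂_2 = 12, rank ∂_3 = 0 ⇒ b_2 = 12 − 12 − 0 = 0. So H_2 = 0.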